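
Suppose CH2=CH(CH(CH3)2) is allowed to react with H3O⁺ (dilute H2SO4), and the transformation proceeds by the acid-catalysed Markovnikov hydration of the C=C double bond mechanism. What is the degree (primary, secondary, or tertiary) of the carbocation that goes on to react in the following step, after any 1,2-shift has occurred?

tertiary

Step 1: Protonation of the alkene by H3O⁺: the π bond acts as the nucleophile and picks up H⁺, giving the more stable (Markovnikov) secondary carbocation. H2O is released.
Step 2: A 1,2-hydride shift from the adjacent isopropyl carbon moves the positive charge from the secondary centre to an adjacent carbon, generating a more stable tertiary carbocation.
The cation rearranges from secondary to tertiary via a 1,2-hydride shift from the adjacent isopropyl carbon; the tertiary cation is what reacts next.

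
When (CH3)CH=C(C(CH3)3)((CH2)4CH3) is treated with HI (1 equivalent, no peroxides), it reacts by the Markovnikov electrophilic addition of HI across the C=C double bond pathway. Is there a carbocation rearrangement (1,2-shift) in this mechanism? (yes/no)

The first-formed carbocation is tertiary.
No single 1,2-shift to an adjacent carbon would produce a more-substituted cation than the one already present, so no rearrangement occurs.

no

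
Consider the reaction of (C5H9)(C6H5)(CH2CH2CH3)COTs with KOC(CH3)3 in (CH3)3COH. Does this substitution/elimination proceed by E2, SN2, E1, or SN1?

Conditions: a strong/bulky base with a tertiary substrate bearing a β-hydrogen.
These conditions are the textbook signature of the E2 pathway.
A strong (often hindered) base removes a β-H in concert with loss of the leaving group — bimolecular elimination.

E2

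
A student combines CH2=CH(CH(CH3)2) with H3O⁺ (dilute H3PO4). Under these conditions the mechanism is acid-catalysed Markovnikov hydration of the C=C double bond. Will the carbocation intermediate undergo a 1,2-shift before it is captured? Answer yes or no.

The first-formed carbocation is secondary.
The adjacent isopropyl carbon already bears 2 other carbon substituents and has a hydrogen to migrate; after a 1,2-hydride shift from that carbon the positive charge sits on a tertiary centre.
Tertiary is more stable than secondary, so the shift occurs.

yes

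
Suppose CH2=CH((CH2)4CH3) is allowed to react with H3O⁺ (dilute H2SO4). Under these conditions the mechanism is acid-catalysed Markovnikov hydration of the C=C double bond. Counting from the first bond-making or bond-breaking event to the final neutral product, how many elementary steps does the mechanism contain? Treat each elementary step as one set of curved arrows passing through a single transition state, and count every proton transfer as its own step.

3

Step 1: The π electrons of the C=C bond attack a proton of H3O⁺; Markovnikov addition places the new C–H on the less-substituted alkene carbon, so the positive charge ends up on the more-substituted carbon — a secondary carbocation. H2O is released.
(No 1,2-shift: no single shift to an adjacent carbon would give a more stable cation.)
Step 2: Water acts as the nucleophile: an oxygen lone pair bonds to the cationic carbon, giving an oxonium-ion intermediate.
Step 3: Deprotonation of the oxonium ion by a water molecule delivers the neutral alcohol and regenerates the acid catalyst.
Total: 3 elementary steps.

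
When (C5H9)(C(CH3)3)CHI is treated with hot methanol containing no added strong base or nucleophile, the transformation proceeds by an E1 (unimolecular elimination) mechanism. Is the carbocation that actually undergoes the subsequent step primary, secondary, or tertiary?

tertiary

Step 1: The C–I bond breaks with both electrons going to the iodide; I⁻ leaves and a secondary carbocation remains.
Step 2: A 1,2-hydride shift from the adjacent cyclopentyl carbon moves the positive charge from the secondary centre to an adjacent carbon, generating a more stable tertiary carbocation.
The cation rearranges from secondary to tertiary via a 1,2-hydride shift from the adjacent cyclopentyl carbon; the tertiary cation is what reacts next.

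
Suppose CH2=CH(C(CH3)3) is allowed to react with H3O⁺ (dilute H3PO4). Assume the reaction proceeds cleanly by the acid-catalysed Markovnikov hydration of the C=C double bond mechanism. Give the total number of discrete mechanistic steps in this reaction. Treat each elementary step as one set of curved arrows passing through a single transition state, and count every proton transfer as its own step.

4

Step 1: Electrophilic addition begins with the π(C=C) electrons forming a bond to the proton of H3O⁺. Following Markovnikov's rule, the resulting cation is secondary. H2O is released.
Step 2: A 1,2-methyl shift from the adjacent tert-butyl carbon moves the positive charge from the secondary centre to an adjacent carbon, generating a more stable tertiary carbocation.
Step 3: A lone pair on the oxygen of H2O attacks the carbocation, forming a C–O bond and an oxonium ion (a protonated alcohol).
Step 4: H2O removes a proton from the oxonium oxygen, regenerating H3O⁺ and giving the neutral alcohol.
Total: 4 elementary steps.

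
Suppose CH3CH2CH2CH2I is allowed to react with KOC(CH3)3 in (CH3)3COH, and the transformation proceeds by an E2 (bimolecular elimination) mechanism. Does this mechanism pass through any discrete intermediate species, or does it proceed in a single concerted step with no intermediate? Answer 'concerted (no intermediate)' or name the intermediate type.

concerted (no intermediate)

The strong base (CH3)3CO⁻ removes a β-hydrogen; in the same concerted event the electrons of the breaking C–H bond form the new π(C=C) bond and the C–I σ-bond breaks, expelling I⁻. Anti-periplanar geometry; one transition state.
All bond changes occur in one transition state; no discrete intermediate is formed.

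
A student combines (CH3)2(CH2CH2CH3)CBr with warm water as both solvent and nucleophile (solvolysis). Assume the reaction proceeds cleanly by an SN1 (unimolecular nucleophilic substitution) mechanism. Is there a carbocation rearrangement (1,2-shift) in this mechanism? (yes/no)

The first-formed carbocation is tertiary.
No single 1,2-shift to an adjacent carbon would produce a more-substituted cation than the one already present, so no rearrangement occurs.

no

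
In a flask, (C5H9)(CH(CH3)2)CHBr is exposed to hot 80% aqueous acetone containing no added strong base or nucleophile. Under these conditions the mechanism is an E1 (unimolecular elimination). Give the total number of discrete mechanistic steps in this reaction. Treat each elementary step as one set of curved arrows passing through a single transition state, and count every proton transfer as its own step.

Step 1: Ionisation: the C–Br σ-bond cleaves heterolytically; both bonding electrons depart with Br⁻, leaving a secondary carbocation at the α-carbon.
Step 2: A 1,2-hydride shift from the adjacent cyclopentyl carbon moves the positive charge from the secondary centre to an adjacent carbon, generating a more stable tertiary carbocation.
Step 3: A water molecule (solvent) deprotonates a β-carbon; as the C–H bond breaks, those electrons form the new alkene π bond.
Total: 3 elementary steps.

3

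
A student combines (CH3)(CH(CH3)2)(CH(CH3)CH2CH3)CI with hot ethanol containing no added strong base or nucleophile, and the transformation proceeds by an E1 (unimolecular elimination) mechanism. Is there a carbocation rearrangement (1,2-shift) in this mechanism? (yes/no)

The first-formed carbocation is tertiary.
No single 1,2-shift to an adjacent carbon would produce a more-substituted cation than the one already present, so no rearrangement occurs.

no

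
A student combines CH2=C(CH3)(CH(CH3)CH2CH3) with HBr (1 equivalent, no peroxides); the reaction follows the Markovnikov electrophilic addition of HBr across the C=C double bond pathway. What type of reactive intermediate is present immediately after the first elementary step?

Step 1: The π electrons of the C=C bond attack a proton of HBr; Markovnikov addition places the new C–H on the less-substituted alkene carbon, so the positive charge ends up on the more-substituted carbon — a tertiary carbocation. The H–Br bond breaks heterolytically, releasing Br⁻.
After step 1 the species present is a tertiary carbocation.

tertiary carbocation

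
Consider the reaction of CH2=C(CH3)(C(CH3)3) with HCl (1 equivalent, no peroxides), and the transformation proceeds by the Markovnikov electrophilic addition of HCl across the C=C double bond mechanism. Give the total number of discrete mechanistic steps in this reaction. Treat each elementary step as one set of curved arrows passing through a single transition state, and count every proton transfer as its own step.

Step 1: Protonation of the alkene by HCl: the π bond acts as the nucleophile and picks up H⁺, giving the more stable (Markovnikov) tertiary carbocation. The H–Cl bond breaks heterolytically, releasing Cl⁻.
(No 1,2-shift: no single shift to an adjacent carbon would give a more stable cation.)
Step 2: The Cl⁻ anion donates a lone pair to the carbocation, forming the new C–Cl σ-bond and giving the neutral alkyl halide.
Total: 2 elementary steps.

2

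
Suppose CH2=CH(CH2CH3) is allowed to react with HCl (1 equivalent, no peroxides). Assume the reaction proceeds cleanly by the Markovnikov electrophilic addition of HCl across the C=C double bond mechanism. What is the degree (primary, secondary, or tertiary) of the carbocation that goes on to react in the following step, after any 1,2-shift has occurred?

Step 1: Electrophilic addition begins with the π(C=C) electrons forming a bond to the proton of HCl. Following Markovnikov's rule, the resulting cation is secondary. The H–Cl bond breaks heterolytically, releasing Cl⁻.
No single 1,2-shift to an adjacent carbon would give a more-substituted cation, so no rearrangement occurs.

secondary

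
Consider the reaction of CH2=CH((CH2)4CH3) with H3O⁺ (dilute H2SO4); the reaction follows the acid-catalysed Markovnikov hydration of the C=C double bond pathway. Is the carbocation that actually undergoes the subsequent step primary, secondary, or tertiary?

Step 1: Protonation of the alkene by H3O⁺: the π bond acts as the nucleophile and picks up H⁺, giving the more stable (Markovnikov) secondary carbocation. H2O is released.
No single 1,2-shift to an adjacent carbon would give a more-substituted cation, so no rearrangement occurs.

secondary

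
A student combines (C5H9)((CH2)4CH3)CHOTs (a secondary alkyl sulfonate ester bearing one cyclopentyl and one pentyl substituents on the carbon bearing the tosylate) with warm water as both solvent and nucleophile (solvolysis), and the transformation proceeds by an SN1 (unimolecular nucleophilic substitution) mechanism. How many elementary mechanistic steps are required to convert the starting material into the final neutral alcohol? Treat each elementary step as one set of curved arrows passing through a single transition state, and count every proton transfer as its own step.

4

Step 1: Unassisted departure of TsO⁻ (taking the C–O bonding pair) generates a secondary carbocation.
Step 2: A hydride (H with its bonding pair) migrates from the adjacent cyclopentyl carbon to the cationic centre — a 1,2-hydride shift — upgrading the secondary cation to a tertiary one.
Step 3: Nucleophilic capture: the oxygen of H2O bonds to the cationic carbon, producing an oxonium-ion intermediate.
Step 4: Proton transfer from the O–H of the oxonium ion to a solvent molecule delivers the neutral alcohol.
Total: 4 elementary steps.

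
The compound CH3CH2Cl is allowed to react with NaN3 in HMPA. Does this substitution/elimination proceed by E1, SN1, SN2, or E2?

SN2

Conditions: a primary substrate with a strong nucleophile in the polar aprotic solvent HMPA.
These conditions are the textbook signature of the SN2 pathway.
An unhindered substrate with a strong nucleophile in a polar aprotic solvent favours one-step backside displacement.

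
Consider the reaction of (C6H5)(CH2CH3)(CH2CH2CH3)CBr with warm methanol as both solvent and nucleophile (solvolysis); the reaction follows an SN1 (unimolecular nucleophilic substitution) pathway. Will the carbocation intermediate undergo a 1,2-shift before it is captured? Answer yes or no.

no

The first-formed carbocation is tertiary.
No single 1,2-shift to an adjacent carbon would produce a more-substituted cation than the one already present, so no rearrangement occurs.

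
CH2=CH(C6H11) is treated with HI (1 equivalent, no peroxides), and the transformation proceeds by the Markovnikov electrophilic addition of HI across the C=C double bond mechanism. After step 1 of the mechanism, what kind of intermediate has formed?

Step 1: Electrophilic addition begins with the π(C=C) electrons forming a bond to the proton of HI. Following Markovnikov's rule, the resulting cation is secondary. The H–I bond breaks heterolytically, releasing I⁻.
After step 1 the species present is a secondary carbocation.

secondary carbocation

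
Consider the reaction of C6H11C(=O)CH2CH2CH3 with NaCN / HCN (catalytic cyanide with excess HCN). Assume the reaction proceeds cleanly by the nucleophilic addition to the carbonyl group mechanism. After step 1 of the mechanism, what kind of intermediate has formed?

tetrahedral alkoxide intermediate

Step 1: A lone pair / filled orbital on CN⁻ attacks the electrophilic carbonyl carbon; the π(C=O) electrons shift onto oxygen, producing a tetrahedral alkoxide intermediate.
After step 1 the species present is a tetrahedral alkoxide intermediate.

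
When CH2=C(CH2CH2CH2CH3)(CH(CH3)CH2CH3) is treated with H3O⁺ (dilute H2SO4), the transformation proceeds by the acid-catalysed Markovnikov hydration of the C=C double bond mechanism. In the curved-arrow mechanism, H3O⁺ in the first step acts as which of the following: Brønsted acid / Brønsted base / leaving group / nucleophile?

Brønsted acid

Step 1: The π electrons of the C=C bond attack a proton of H3O⁺; Markovnikov addition places the new C–H on the less-substituted alkene carbon, so the positive charge ends up on the more-substituted carbon — a tertiary carbocation. H2O is released.
H3O⁺ in the first step donates a proton in a proton-transfer step — a Brønsted acid.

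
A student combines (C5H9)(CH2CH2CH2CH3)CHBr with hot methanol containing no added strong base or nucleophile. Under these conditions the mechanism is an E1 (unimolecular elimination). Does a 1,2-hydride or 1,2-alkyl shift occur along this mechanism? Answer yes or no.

yes

The first-formed carbocation is secondary.
The adjacent cyclopentyl carbon already bears 2 other carbon substituents and has a hydrogen to migrate; after a 1,2-hydride shift from that carbon the positive charge sits on a tertiary centre.
Tertiary is more stable than secondary, so the shift occurs.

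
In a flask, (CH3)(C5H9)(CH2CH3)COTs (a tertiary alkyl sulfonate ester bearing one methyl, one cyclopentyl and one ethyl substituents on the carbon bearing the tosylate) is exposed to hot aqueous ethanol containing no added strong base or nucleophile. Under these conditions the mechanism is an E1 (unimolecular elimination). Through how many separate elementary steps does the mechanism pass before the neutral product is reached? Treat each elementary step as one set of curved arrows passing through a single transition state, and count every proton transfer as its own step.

Step 1: Ionisation: the C–O σ-bond cleaves heterolytically; both bonding electrons depart with TsO⁻, leaving a tertiary carbocation at the α-carbon.
(No 1,2-shift: no single shift to an adjacent carbon would give a more stable cation.)
Step 2: A weak base (a water (or ethanol) molecule from the solvent) removes a proton from a carbon adjacent to the cationic centre; the electrons of that C–H bond become the new π(C=C) bond, giving the alkene.
Total: 2 elementary steps.

2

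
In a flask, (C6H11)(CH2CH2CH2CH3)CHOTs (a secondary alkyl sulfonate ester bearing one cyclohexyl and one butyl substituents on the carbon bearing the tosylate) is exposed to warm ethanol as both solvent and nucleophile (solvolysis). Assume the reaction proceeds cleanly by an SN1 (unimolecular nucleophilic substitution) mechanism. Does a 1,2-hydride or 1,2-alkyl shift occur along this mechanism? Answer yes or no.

yes

The first-formed carbocation is secondary.
The adjacent cyclohexyl carbon already bears 2 other carbon substituents and has a hydrogen to migrate; after a 1,2-hydride shift from that carbon the positive charge sits on a tertiary centre.
Tertiary is more stable than secondary, so the shift occurs.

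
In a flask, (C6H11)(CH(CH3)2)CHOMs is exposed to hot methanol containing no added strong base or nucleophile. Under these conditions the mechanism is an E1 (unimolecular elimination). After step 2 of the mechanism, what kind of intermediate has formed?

tertiary carbocation

Step 1: The C–O bond breaks with both electrons going to the mesylate; MsO⁻ leaves and a secondary carbocation remains.
Step 2: Carbocation rearrangement: a 1,2-hydride shift from the adjacent isopropyl carbon converts the initially-formed secondary cation into the more stable tertiary cation.
After step 2 the species present is a tertiary carbocation.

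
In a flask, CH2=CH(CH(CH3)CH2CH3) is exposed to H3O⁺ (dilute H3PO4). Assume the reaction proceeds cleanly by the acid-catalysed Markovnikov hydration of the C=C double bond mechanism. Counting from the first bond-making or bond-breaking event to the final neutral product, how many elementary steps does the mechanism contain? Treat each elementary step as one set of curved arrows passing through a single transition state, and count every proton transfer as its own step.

4

Step 1: Protonation of the alkene by H3O⁺: the π bond acts as the nucleophile and picks up H⁺, giving the more stable (Markovnikov) secondary carbocation. H2O is released.
Step 2: A 1,2-hydride shift from the adjacent sec-butyl carbon moves the positive charge from the secondary centre to an adjacent carbon, generating a more stable tertiary carbocation.
Step 3: Water acts as the nucleophile: an oxygen lone pair bonds to the cationic carbon, giving an oxonium-ion intermediate.
Step 4: Deprotonation of the oxonium ion by a water molecule delivers the neutral alcohol and regenerates the acid catalyst.
Total: 4 elementary steps.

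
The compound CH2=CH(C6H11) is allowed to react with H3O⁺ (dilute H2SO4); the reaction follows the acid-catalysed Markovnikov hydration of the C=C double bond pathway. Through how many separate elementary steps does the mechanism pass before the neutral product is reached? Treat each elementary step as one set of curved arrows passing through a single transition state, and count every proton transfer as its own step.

4

Step 1: The π electrons of the C=C bond attack a proton of H3O⁺; Markovnikov addition places the new C–H on the less-substituted alkene carbon, so the positive charge ends up on the more-substituted carbon — a secondary carbocation. H2O is released.
Step 2: Carbocation rearrangement: a 1,2-hydride shift from the adjacent cyclohexyl carbon converts the initially-formed secondary cation into the more stable tertiary cation.
Step 3: Water acts as the nucleophile: an oxygen lone pair bonds to the cationic carbon, giving an oxonium-ion intermediate.
Step 4: H2O removes a proton from the oxonium oxygen, regenerating H3O⁺ and giving the neutral alcohol.
Total: 4 elementary steps.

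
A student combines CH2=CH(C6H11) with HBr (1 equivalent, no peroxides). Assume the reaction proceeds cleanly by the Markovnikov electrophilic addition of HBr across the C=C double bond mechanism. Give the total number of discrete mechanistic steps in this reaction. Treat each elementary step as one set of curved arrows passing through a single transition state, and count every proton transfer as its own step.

3

Step 1: Protonation of the alkene by HBr: the π bond acts as the nucleophile and picks up H⁺, giving the more stable (Markovnikov) secondary carbocation. The H–Br bond breaks heterolytically, releasing Br⁻.
Step 2: Carbocation rearrangement: a 1,2-hydride shift from the adjacent cyclohexyl carbon converts the initially-formed secondary cation into the more stable tertiary cation.
Step 3: The Br⁻ anion donates a lone pair to the carbocation, forming the new C–Br σ-bond and giving the neutral alkyl halide.
Total: 3 elementary steps.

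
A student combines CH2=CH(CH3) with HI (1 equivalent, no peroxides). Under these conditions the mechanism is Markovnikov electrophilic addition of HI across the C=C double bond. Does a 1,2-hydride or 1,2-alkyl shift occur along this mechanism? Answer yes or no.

The first-formed carbocation is secondary.
No single 1,2-shift to an adjacent carbon would produce a more-substituted cation than the one already present, so no rearrangement occurs.

no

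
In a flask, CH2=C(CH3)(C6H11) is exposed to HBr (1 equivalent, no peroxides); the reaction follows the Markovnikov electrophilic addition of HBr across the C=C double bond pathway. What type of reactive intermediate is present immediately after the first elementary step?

tertiary carbocation

Step 1: Electrophilic addition begins with the π(C=C) electrons forming a bond to the proton of HBr. Following Markovnikov's rule, the resulting cation is tertiary. The H–Br bond breaks heterolytically, releasing Br⁻.
After step 1 the species present is a tertiary carbocation.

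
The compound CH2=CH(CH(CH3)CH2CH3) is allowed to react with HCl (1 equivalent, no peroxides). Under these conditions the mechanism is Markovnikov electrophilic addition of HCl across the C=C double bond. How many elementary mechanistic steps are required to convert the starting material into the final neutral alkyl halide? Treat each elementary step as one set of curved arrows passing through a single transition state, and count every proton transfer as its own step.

3

Step 1: Electrophilic addition begins with the π(C=C) electrons forming a bond to the proton of HCl. Following Markovnikov's rule, the resulting cation is secondary. The H–Cl bond breaks heterolytically, releasing Cl⁻.
Step 2: Carbocation rearrangement: a 1,2-hydride shift from the adjacent sec-butyl carbon converts the initially-formed secondary cation into the more stable tertiary cation.
Step 3: The Cl⁻ anion donates a lone pair to the carbocation, forming the new C–Cl σ-bond and giving the neutral alkyl halide.
Total: 3 elementary steps.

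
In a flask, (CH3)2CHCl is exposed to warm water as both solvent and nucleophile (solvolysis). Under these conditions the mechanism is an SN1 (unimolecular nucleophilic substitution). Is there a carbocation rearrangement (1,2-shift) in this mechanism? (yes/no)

The first-formed carbocation is secondary.
No single 1,2-shift to an adjacent carbon would produce a more-substituted cation than the one already present, so no rearrangement occurs.

no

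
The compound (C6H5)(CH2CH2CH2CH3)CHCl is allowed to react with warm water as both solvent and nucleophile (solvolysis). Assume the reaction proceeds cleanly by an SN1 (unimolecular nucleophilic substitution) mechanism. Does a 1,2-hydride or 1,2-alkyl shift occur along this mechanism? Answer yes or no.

no

The first-formed carbocation is secondary.
No single 1,2-shift to an adjacent carbon would produce a more-substituted cation than the one already present, so no rearrangement occurs.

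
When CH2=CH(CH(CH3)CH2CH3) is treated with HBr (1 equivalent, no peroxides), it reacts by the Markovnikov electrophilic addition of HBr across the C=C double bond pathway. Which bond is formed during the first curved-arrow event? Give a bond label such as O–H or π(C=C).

C–H

Step 1: The π electrons of the C=C bond attack a proton of HBr; Markovnikov addition places the new C–H on the less-substituted alkene carbon, so the positive charge ends up on the more-substituted carbon — a secondary carbocation. The H–Br bond breaks heterolytically, releasing Br⁻.
The bond formed in this step is the C–H bond.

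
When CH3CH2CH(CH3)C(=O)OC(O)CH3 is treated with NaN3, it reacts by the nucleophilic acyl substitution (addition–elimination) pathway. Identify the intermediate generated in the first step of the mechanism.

Step 1: N3⁻ adds to the carbonyl carbon; the C=O π electrons shift onto oxygen and a tetrahedral alkoxide intermediate forms.
After step 1 the species present is a tetrahedral intermediate.

tetrahedral intermediate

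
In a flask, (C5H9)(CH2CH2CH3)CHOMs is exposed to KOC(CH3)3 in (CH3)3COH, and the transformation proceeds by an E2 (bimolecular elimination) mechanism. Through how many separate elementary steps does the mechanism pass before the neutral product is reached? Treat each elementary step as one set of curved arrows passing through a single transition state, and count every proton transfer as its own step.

Step 1: The strong base (CH3)3CO⁻ removes a β-hydrogen; in the same concerted event the electrons of the breaking C–H bond form the new π(C=C) bond and the C–O σ-bond breaks, expelling MsO⁻. Anti-periplanar geometry; one transition state.
Total: 1 elementary step.

1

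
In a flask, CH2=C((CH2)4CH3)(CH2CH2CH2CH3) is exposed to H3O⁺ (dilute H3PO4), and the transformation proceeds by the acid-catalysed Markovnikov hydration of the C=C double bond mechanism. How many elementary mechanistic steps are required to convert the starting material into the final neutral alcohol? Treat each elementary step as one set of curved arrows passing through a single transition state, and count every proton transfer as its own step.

3

Step 1: The π electrons of the C=C bond attack a proton of H3O⁺; Markovnikov addition places the new C–H on the less-substituted alkene carbon, so the positive charge ends up on the more-substituted carbon — a tertiary carbocation. H2O is released.
(No 1,2-shift: no single shift to an adjacent carbon would give a more stable cation.)
Step 2: Nucleophilic capture of the cation by H2O produces the protonated alcohol (an oxonium ion).
Step 3: Deprotonation of the oxonium ion by a water molecule delivers the neutral alcohol and regenerates the acid catalyst.
Total: 3 elementary steps.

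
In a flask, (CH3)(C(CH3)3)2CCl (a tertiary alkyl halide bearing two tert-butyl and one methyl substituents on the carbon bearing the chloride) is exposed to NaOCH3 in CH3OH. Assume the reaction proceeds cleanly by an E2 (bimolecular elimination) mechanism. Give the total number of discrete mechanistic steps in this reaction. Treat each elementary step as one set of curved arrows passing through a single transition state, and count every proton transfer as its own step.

1

Step 1: In one step, CH3O⁻ pulls off a β-proton, the C–Cl bond cleaves, and a C=C double bond forms between the α- and β-carbons (E2, anti elimination).
Total: 1 elementary step.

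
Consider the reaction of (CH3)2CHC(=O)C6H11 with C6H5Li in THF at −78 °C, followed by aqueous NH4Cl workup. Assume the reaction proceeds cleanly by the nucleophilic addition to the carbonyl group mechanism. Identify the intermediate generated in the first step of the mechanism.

tetrahedral alkoxide intermediate

Step 1: Nucleophilic addition: the carbanion-like carbon of C6H5Li adds to the carbonyl carbon, pushing the π(C=O) electron pair onto oxygen and giving a tetrahedral alkoxide.
After step 1 the species present is a tetrahedral alkoxide intermediate.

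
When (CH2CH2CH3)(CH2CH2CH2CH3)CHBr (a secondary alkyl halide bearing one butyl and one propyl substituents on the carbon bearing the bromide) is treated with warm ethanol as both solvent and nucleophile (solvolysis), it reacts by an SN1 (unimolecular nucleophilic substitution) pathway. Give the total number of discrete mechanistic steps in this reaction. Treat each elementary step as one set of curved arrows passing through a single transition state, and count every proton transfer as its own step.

3

Step 1: Rate-determining heterolysis of the C–Br bond gives Br⁻ and a secondary carbocation.
(No 1,2-shift: no single shift to an adjacent carbon would give a more stable cation.)
Step 2: Nucleophilic capture: the oxygen of CH3CH2OH bonds to the cationic carbon, producing an oxonium-ion intermediate.
Step 3: A second solvent molecule removes the proton on oxygen, giving the neutral ether product.
Total: 3 elementary steps.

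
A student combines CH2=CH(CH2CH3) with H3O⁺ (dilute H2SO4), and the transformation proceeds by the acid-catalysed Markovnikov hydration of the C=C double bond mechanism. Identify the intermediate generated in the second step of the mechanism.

Step 1: Electrophilic addition begins with the π(C=C) electrons forming a bond to the proton of H3O⁺. Following Markovnikov's rule, the resulting cation is secondary. H2O is released.
Step 2: Water acts as the nucleophile: an oxygen lone pair bonds to the cationic carbon, giving an oxonium-ion intermediate.
After step 2 the species present is an oxonium ion.

oxonium ion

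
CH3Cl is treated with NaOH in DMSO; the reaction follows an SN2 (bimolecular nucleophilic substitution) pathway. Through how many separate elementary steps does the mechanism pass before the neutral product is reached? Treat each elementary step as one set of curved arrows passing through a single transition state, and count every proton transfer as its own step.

1

Step 1: The hydroxide nucleophile donates a lone pair from O to the α-carbon in a backside attack; simultaneously the C–Cl σ-bond breaks and both of its electrons leave with Cl⁻. One concerted step with inversion of configuration.
Total: 1 elementary step.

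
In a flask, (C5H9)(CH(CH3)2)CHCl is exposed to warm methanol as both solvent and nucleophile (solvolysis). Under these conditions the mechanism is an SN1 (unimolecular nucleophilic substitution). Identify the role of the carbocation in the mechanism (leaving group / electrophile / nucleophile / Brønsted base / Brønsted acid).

electrophile

Step 3: A lone pair on the oxygen of CH3OH attacks the carbocation, forming a new C–O σ-bond and an oxonium ion.
The carbocation accepts an electron pair into an empty or π* orbital — it is the electrophile.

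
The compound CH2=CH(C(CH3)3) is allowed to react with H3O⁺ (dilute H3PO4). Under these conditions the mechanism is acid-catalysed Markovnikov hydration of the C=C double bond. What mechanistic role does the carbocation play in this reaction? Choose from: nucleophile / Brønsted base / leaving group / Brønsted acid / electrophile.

electrophile

Step 3: Water acts as the nucleophile: an oxygen lone pair bonds to the cationic carbon, giving an oxonium-ion intermediate.
The carbocation accepts an electron pair into an empty or π* orbital — it is the electrophile.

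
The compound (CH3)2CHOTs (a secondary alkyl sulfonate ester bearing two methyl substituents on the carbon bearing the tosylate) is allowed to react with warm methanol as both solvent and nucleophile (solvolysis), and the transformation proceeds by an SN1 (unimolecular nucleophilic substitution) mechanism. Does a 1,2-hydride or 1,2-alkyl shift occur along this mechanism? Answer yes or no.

no

The first-formed carbocation is secondary.
No single 1,2-shift to an adjacent carbon would produce a more-substituted cation than the one already present, so no rearrangement occurs.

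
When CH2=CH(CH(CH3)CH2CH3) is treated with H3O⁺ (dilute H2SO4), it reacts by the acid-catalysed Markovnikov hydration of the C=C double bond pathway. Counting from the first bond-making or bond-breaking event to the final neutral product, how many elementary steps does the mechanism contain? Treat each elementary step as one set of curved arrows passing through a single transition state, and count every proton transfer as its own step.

4

Step 1: Electrophilic addition begins with the π(C=C) electrons forming a bond to the proton of H3O⁺. Following Markovnikov's rule, the resulting cation is secondary. H2O is released.
Step 2: A 1,2-hydride shift from the adjacent sec-butyl carbon moves the positive charge from the secondary centre to an adjacent carbon, generating a more stable tertiary carbocation.
Step 3: A lone pair on the oxygen of H2O attacks the carbocation, forming a C–O bond and an oxonium ion (a protonated alcohol).
Step 4: Proton transfer from the O–H of the oxonium ion to H2O completes the catalytic cycle and yields the alcohol.
Total: 4 elementary steps.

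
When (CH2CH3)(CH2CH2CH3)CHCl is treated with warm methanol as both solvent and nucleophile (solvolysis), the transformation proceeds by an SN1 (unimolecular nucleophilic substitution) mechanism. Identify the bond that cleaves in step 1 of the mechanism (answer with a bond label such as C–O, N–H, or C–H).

C–Cl

Step 1: Unassisted departure of Cl⁻ (taking the C–Cl bonding pair) generates a secondary carbocation.
The bond broken in this step is the C–Cl bond.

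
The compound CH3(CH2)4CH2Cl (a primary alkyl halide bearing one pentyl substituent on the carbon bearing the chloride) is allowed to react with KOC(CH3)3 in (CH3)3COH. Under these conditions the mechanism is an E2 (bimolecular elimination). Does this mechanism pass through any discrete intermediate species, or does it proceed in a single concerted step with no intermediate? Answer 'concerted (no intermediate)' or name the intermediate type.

concerted (no intermediate)

In one step, (CH3)3CO⁻ pulls off a β-proton, the C–Cl bond cleaves, and a C=C double bond forms between the α- and β-carbons (E2, anti elimination).
All bond changes occur in one transition state; no discrete intermediate is formed.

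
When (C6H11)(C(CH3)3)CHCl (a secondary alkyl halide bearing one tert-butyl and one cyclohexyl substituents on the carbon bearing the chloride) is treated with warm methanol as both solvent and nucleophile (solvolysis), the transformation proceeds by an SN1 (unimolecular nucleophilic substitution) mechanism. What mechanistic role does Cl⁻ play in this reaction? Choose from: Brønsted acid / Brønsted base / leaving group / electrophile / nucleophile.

Step 1: Rate-determining heterolysis of the C–Cl bond gives Cl⁻ and a secondary carbocation.
Cl⁻ departs with both electrons of the breaking σ-bond — that is the definition of a leaving group.

leaving group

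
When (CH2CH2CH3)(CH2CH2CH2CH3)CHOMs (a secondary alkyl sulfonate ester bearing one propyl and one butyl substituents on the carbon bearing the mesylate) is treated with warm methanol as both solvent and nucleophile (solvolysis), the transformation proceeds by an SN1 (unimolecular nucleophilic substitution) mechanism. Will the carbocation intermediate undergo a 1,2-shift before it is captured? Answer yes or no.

no

The first-formed carbocation is secondary.
No single 1,2-shift to an adjacent carbon would produce a more-substituted cation than the one already present, so no rearrangement occurs.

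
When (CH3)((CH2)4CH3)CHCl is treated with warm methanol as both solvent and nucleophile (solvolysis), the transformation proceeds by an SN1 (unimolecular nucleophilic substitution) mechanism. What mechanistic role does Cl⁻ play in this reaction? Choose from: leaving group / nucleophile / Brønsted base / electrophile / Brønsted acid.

leaving group

Step 1: The C–Cl bond breaks with both electrons going to the chloride; Cl⁻ leaves and a secondary carbocation remains.
Cl⁻ departs with both electrons of the breaking σ-bond — that is the definition of a leaving group.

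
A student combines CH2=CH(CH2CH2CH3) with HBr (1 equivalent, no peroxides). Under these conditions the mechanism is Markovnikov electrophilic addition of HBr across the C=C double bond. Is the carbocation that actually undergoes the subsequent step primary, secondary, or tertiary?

secondary

Step 1: Electrophilic addition begins with the π(C=C) electrons forming a bond to the proton of HBr. Following Markovnikov's rule, the resulting cation is secondary. The H–Br bond breaks heterolytically, releasing Br⁻.
No single 1,2-shift to an adjacent carbon would give a more-substituted cation, so no rearrangement occurs.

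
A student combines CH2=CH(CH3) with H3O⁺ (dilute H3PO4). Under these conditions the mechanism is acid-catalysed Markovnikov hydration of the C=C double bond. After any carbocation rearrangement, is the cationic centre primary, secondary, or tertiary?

secondary

Step 1: The π electrons of the C=C bond attack a proton of H3O⁺; Markovnikov addition places the new C–H on the less-substituted alkene carbon, so the positive charge ends up on the more-substituted carbon — a secondary carbocation. H2O is released.
No single 1,2-shift to an adjacent carbon would give a more-substituted cation, so no rearrangement occurs.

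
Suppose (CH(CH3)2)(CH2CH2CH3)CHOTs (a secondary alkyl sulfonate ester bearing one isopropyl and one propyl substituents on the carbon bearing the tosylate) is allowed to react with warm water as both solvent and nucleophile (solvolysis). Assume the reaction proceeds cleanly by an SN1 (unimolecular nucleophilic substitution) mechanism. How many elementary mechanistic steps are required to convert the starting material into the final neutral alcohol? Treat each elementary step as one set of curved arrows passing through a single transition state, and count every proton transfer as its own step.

Step 1: Ionisation: the C–O σ-bond cleaves heterolytically; both bonding electrons depart with TsO⁻, leaving a secondary carbocation at the α-carbon.
Step 2: A 1,2-hydride shift from the adjacent isopropyl carbon moves the positive charge from the secondary centre to an adjacent carbon, generating a more stable tertiary carbocation.
Step 3: A lone pair on the oxygen of H2O attacks the carbocation, forming a new C–O σ-bond and an oxonium ion.
Step 4: Proton transfer from the O–H of the oxonium ion to a solvent molecule delivers the neutral alcohol.
Total: 4 elementary steps.

4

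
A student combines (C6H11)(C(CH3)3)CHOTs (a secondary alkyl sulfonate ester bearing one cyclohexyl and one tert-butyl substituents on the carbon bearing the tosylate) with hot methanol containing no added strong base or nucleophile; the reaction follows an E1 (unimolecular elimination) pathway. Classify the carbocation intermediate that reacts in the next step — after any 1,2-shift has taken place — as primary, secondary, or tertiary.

tertiary

Step 1: Ionisation: the C–O σ-bond cleaves heterolytically; both bonding electrons depart with TsO⁻, leaving a secondary carbocation at the α-carbon.
Step 2: Carbocation rearrangement: a 1,2-hydride shift from the adjacent cyclohexyl carbon converts the initially-formed secondary cation into the more stable tertiary cation.
The cation rearranges from secondary to tertiary via a 1,2-hydride shift from the adjacent cyclohexyl carbon; the tertiary cation is what reacts next.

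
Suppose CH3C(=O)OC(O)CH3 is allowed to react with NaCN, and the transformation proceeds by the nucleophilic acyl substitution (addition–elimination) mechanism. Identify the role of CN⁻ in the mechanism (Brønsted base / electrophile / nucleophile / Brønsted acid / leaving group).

Step 1: Nucleophilic addition of CN⁻ to the acyl carbon breaks the π(C=O) bond and yields a tetrahedral, anionic intermediate.
CN⁻ donates an electron pair to form a new σ-bond to carbon — it is the nucleophile.

nucleophile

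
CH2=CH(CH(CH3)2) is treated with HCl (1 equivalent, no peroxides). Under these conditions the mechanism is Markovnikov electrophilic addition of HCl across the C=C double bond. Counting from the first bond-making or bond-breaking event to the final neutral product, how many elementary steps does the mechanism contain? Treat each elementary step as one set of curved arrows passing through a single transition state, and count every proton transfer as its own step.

3

Step 1: The π electrons of the C=C bond attack a proton of HCl; Markovnikov addition places the new C–H on the less-substituted alkene carbon, so the positive charge ends up on the more-substituted carbon — a secondary carbocation. The H–Cl bond breaks heterolytically, releasing Cl⁻.
Step 2: A hydride (H with its bonding pair) migrates from the adjacent isopropyl carbon to the cationic centre — a 1,2-hydride shift — upgrading the secondary cation to a tertiary one.
Step 3: Cl⁻ captures the cation: a lone pair on Cl⁻ fills the empty p orbital, producing the alkyl halide product.
Total: 3 elementary steps.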